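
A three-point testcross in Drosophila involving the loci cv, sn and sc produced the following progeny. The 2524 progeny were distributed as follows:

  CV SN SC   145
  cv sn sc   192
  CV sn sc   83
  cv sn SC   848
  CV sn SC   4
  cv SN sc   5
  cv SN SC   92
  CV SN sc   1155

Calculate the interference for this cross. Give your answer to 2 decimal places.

The two most frequent reciprocal classes, CV SN sc and cv sn SC, are the parental types, so the F1 was CV SN sc / cv sn SC.
The two rarest classes, cv SN sc and CV sn SC, are the double crossovers. Comparing them with the parentals, only the cv allele has switched, so cv is the middle locus and the order is sc – cv – sn.
sc–cv: (337 + 9)/2524 = 0.1371; cv–sn: (175 + 9)/2524 = 0.0729.
Expected DCO frequency = 0.1371 × 0.0729 ≈ 0.00999; observed = 9/2524 ≈ 0.00357.
Coefficient of coincidence = 0.00357/0.00999 ≈ 0.36; interference = 1 − 0.36 = 0.64.

0.64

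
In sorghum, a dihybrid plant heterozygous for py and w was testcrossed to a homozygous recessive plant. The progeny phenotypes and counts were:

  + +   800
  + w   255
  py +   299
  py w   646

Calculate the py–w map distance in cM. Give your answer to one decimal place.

The two most frequent classes, + + (800) and py w (646), are the parental types, so the F1 was + + / py w.
The recombinant classes are + w and py +: 255 + 299 = 554.
Recombination frequency = 554/2000 = 0.2770 ≈ 27.7%, i.e. 27.7 cM.

27.7 cM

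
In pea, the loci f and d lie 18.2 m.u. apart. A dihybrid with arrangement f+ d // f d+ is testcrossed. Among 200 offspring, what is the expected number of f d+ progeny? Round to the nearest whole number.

A map distance of 18.2 m.u. corresponds to a recombination frequency of 0.182.
The F1 is f+ d / f d+, so f d+ is a parental gamete class with expected frequency (1 − r)/2 = 0.818/2 = 0.4090.
Expected number = 0.4090 × 200 = 81.80 ≈ 82.

82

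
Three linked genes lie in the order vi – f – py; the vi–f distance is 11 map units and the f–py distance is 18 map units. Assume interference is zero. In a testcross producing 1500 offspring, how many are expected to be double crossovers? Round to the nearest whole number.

Map distances give recombination frequencies of 0.110 and 0.180 for the two intervals.
With no interference, expected double-crossover frequency = 0.110 × 0.180 = 0.01980.
Expected number = 0.01980 × 1500 = 29.70 ≈ 30.

30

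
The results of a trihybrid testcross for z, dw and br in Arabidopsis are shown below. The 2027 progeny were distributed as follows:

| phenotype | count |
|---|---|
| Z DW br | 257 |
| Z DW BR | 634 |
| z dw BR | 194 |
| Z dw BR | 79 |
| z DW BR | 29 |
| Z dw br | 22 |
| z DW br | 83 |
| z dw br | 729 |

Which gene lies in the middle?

z

The two most frequent reciprocal classes, z dw br and Z DW BR, are the parental types, so the F1 was z dw br / Z DW BR.
The two rarest classes, Z dw br and z DW BR, are the double crossovers. Comparing them with the parentals, only the z allele has switched, so z is the middle locus and the order is dw – z – br.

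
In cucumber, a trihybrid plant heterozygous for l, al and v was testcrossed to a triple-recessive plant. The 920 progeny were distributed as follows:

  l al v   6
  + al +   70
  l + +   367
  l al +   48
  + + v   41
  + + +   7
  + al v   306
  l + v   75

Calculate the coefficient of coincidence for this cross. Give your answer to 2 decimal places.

The two most frequent reciprocal classes, l + + and + al v, are the parental types, so the F1 was l + + / + al v.
The two rarest classes, + + + and l al v, are the double crossovers. Comparing them with the parentals, only the l allele has switched, so l is the middle locus and the order is al – l – v.
al–l: (89 + 13)/920 = 0.1109; l–v: (145 + 13)/920 = 0.1717.
Expected DCO frequency = 0.1109 × 0.1717 ≈ 0.01904; observed = 13/920 ≈ 0.01413.
Coefficient of coincidence = 0.01413/0.01904 ≈ 0.74.

0.74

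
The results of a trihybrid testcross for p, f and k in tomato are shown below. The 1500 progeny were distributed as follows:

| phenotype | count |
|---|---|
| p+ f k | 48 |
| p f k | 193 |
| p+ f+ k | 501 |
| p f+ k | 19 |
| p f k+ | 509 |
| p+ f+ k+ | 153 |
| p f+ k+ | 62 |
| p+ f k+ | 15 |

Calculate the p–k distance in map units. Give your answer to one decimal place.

25.3 map units

The two most frequent reciprocal classes, p f k+ and p+ f+ k, are the parental types, so the F1 was p f k+ / p+ f+ k.
The two rarest classes, p+ f k+ and p f+ k, are the double crossovers. Comparing them with the parentals, only the p allele has switched, so p is the middle locus and the order is k – p – f.
Crossovers in the k–p interval produce the single-crossover classes p f k and p+ f+ k+ (193 + 153 = 346) plus the double crossovers (34).
RF(k–p) = (346 + 34) / 1500 = 380/1500 = 0.2533 → 25.3 map units.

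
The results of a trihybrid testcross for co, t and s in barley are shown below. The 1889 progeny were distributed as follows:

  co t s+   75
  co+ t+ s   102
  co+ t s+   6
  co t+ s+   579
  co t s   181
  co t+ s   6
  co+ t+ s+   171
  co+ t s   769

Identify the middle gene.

The two most frequent reciprocal classes, co t+ s+ and co+ t s, are the parental types, so the F1 was co t+ s+ / co+ t s.
The two rarest classes, co t+ s and co+ t s+, are the double crossovers. Comparing them with the parentals, only the s allele has switched, so s is the middle locus and the order is t – s – co.

s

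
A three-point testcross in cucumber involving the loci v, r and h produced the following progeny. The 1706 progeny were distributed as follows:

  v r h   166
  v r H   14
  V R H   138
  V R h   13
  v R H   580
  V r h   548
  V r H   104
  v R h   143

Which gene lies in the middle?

The two most frequent reciprocal classes, v R H and V r h, are the parental types, so the F1 was v R H / V r h.
The two rarest classes, v r H and V R h, are the double crossovers. Comparing them with the parentals, only the r allele has switched, so r is the middle locus and the order is h – r – v.

r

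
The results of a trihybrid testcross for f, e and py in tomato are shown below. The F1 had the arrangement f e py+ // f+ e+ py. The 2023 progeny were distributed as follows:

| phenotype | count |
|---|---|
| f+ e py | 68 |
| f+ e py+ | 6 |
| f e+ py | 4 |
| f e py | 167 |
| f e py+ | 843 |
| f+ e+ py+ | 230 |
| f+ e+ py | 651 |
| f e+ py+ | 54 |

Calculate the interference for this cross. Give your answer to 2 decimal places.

The two rarest classes, f+ e py+ and f e+ py, are the double crossovers. Comparing them with the parentals, only the f allele has switched, so f is the middle locus and the order is py – f – e.
py–f: (397 + 10)/2023 = 0.2012; f–e: (122 + 10)/2023 = 0.0652.
Expected DCO frequency = 0.2012 × 0.0652 ≈ 0.01312; observed = 10/2023 ≈ 0.00494.
Coefficient of coincidence = 0.00494/0.01312 ≈ 0.38; interference = 1 − 0.38 = 0.62.

0.62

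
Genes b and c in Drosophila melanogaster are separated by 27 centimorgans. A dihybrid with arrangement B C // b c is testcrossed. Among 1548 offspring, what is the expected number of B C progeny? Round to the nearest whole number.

565

A map distance of 27 centimorgans corresponds to a recombination frequency of 0.270.
The F1 is B C / b c, so B C is a parental gamete class with expected frequency (1 − r)/2 = 0.730/2 = 0.3650.
Expected number = 0.3650 × 1548 = 565.02 ≈ 565.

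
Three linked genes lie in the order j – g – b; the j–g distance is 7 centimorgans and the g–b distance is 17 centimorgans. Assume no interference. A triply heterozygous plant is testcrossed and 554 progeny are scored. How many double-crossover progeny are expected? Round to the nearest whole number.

7

Map distances give recombination frequencies of 0.070 and 0.170 for the two intervals.
With no interference, expected double-crossover frequency = 0.070 × 0.170 = 0.01190.
Expected number = 0.01190 × 554 = 6.59 ≈ 7.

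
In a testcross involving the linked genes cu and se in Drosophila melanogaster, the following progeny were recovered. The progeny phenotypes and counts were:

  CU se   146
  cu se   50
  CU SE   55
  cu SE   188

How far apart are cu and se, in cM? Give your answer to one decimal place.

23.9 cM

The two most frequent classes, CU se (146) and cu SE (188), are the parental types, so the F1 was CU se / cu SE.
The recombinant classes are CU SE and cu se: 55 + 50 = 105.
Recombination frequency = 105/439 = 0.2392 ≈ 23.9%, i.e. 23.9 cM.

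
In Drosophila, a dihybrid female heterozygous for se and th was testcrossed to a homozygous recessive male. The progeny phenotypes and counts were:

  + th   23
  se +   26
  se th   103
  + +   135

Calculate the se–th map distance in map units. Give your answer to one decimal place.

The two most frequent classes, + + (135) and se th (103), are the parental types, so the F1 was + + / se th.
The recombinant classes are + th and se +: 23 + 26 = 49.
Recombination frequency = 49/287 = 0.1707 ≈ 17.1%, i.e. 17.1 map units.

17.1 map units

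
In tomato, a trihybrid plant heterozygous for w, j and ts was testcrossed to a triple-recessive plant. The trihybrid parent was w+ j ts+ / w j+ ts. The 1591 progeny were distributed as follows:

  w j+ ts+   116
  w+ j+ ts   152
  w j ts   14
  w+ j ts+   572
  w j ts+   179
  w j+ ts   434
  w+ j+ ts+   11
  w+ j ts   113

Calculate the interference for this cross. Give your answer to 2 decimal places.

The two rarest classes, w+ j+ ts+ and w j ts, are the double crossovers. Comparing them with the parentals, only the j allele has switched, so j is the middle locus and the order is w – j – ts.
w–j: (331 + 25)/1591 = 0.2238; j–ts: (229 + 25)/1591 = 0.1596.
Expected DCO frequency = 0.2238 × 0.1596 ≈ 0.03572; observed = 25/1591 ≈ 0.01571.
Coefficient of coincidence = 0.01571/0.03572 ≈ 0.44; interference = 1 − 0.44 = 0.56.

0.56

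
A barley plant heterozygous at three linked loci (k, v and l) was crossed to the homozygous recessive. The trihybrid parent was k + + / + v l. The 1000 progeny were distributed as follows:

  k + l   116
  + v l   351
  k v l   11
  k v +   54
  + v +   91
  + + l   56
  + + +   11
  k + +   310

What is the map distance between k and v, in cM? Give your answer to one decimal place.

The two rarest classes, + + + and k v l, are the double crossovers. Comparing them with the parentals, only the k allele has switched, so k is the middle locus and the order is v – k – l.
Crossovers in the v–k interval produce the single-crossover classes k v + and + + l (54 + 56 = 110) plus the double crossovers (22).
RF(v–k) = (110 + 22) / 1000 = 132/1000 = 0.1320 → 13.2 cM.

13.2 cM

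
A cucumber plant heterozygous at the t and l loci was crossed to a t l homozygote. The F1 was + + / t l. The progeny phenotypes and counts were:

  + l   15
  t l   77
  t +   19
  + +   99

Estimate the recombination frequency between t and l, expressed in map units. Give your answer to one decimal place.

16.2 map units

The recombinant classes are + l and t +: 15 + 19 = 34.
Recombination frequency = 34/210 = 0.1619 ≈ 16.2%, i.e. 16.2 map units.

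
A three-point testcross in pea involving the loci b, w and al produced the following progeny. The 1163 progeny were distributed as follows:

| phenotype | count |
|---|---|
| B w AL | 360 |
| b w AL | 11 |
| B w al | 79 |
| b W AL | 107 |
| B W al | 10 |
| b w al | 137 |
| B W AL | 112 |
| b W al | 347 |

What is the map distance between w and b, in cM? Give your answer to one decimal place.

23.2 cM

The two most frequent reciprocal classes, B w AL and b W al, are the parental types, so the F1 was B w AL / b W al.
The two rarest classes, b w AL and B W al, are the double crossovers. Comparing them with the parentals, only the b allele has switched, so b is the middle locus and the order is w – b – al.
Crossovers in the w–b interval produce the single-crossover classes B W AL and b w al (112 + 137 = 249) plus the double crossovers (21).
RF(w–b) = (249 + 21) / 1163 = 270/1163 = 0.2322 → 23.2 cM.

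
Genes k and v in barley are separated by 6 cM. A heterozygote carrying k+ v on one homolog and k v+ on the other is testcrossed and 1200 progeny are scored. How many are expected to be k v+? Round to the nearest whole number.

564

A map distance of 6 cM corresponds to a recombination frequency of 0.060.
The F1 is k+ v / k v+, so k v+ is a parental gamete class with expected frequency (1 − r)/2 = 0.940/2 = 0.4700.
Expected number = 0.4700 × 1200 = 564.00 ≈ 564.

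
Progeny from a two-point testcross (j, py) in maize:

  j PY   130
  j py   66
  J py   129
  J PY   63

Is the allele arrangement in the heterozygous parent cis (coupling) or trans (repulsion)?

The two most frequent classes are J py (129) and j PY (130); these are the parental (non-recombinant) types.
So the F1 carried J py on one chromosome and j PY on the other — the recessive alleles are on opposite chromosomes (trans / repulsion).

trans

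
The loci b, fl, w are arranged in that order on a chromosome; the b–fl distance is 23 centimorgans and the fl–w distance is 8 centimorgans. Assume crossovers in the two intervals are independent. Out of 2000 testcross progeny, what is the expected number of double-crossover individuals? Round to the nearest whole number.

Map distances give recombination frequencies of 0.230 and 0.080 for the two intervals.
With no interference, expected double-crossover frequency = 0.230 × 0.080 = 0.01840.
Expected number = 0.01840 × 2000 = 36.80 ≈ 37.

37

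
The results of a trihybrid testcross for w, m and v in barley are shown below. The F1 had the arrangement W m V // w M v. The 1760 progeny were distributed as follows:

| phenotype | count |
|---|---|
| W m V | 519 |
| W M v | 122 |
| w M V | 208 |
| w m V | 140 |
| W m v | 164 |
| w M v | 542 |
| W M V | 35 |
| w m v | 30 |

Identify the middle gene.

m

The two rarest classes, W M V and w m v, are the double crossovers. Comparing them with the parentals, only the m allele has switched, so m is the middle locus and the order is v – m – w.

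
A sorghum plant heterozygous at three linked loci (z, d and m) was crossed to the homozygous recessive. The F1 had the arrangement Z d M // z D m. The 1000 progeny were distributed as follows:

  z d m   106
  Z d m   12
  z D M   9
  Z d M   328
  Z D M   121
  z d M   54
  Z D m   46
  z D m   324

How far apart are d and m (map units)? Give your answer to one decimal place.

The two rarest classes, Z d m and z D M, are the double crossovers. Comparing them with the parentals, only the m allele has switched, so m is the middle locus and the order is z – m – d.
Crossovers in the m–d interval produce the single-crossover classes Z D M and z d m (121 + 106 = 227) plus the double crossovers (21).
RF(m–d) = (227 + 21) / 1000 = 248/1000 = 0.2480 → 24.8 map units.

24.8 map units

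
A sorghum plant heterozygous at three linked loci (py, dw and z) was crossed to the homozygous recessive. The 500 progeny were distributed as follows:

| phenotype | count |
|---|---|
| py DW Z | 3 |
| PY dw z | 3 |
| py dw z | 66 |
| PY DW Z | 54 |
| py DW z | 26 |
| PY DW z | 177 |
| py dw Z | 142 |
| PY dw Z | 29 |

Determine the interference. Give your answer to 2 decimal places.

0.61

The two most frequent reciprocal classes, py dw Z and PY DW z, are the parental types, so the F1 was py dw Z / PY DW z.
The two rarest classes, py DW Z and PY dw z, are the double crossovers. Comparing them with the parentals, only the dw allele has switched, so dw is the middle locus and the order is py – dw – z.
py–dw: (55 + 6)/500 = 0.1220; dw–z: (120 + 6)/500 = 0.2520.
Expected DCO frequency = 0.1220 × 0.2520 ≈ 0.03074; observed = 6/500 ≈ 0.01200.
Coefficient of coincidence = 0.01200/0.03074 ≈ 0.39; interference = 1 − 0.39 = 0.61.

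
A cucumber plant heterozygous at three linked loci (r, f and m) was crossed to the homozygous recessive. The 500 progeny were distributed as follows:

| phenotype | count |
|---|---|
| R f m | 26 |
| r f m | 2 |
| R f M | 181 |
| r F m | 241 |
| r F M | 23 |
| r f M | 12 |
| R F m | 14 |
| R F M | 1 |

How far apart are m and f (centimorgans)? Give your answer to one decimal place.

The two most frequent reciprocal classes, R f M and r F m, are the parental types, so the F1 was R f M / r F m.
The two rarest classes, R F M and r f m, are the double crossovers. Comparing them with the parentals, only the f allele has switched, so f is the middle locus and the order is r – f – m.
Crossovers in the f–m interval produce the single-crossover classes R f m and r F M (26 + 23 = 49) plus the double crossovers (3).
RF(f–m) = (49 + 3) / 500 = 52/500 = 0.1040 → 10.4 centimorgans.

10.4 centimorgans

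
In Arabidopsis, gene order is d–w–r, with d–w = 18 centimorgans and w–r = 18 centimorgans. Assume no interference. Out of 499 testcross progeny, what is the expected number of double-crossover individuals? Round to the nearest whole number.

16

Map distances give recombination frequencies of 0.180 and 0.180 for the two intervals.
With no interference, expected double-crossover frequency = 0.180 × 0.180 = 0.03240.
Expected number = 0.03240 × 499 = 16.17 ≈ 16.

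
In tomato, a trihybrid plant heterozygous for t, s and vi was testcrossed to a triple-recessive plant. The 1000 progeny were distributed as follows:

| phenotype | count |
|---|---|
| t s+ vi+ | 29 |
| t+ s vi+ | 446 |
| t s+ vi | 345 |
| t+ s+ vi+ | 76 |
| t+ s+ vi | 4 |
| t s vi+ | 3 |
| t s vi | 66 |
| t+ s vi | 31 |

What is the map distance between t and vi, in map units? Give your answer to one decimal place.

The two most frequent reciprocal classes, t s+ vi and t+ s vi+, are the parental types, so the F1 was t s+ vi / t+ s vi+.
The two rarest classes, t+ s+ vi and t s vi+, are the double crossovers. Comparing them with the parentals, only the t allele has switched, so t is the middle locus and the order is vi – t – s.
Crossovers in the vi–t interval produce the single-crossover classes t s+ vi+ and t+ s vi (29 + 31 = 60) plus the double crossovers (7).
RF(vi–t) = (60 + 7) / 1000 = 67/1000 = 0.0670 → 6.7 map units.

6.7 map units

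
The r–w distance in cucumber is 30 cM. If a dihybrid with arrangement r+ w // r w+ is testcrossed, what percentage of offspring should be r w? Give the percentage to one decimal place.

A map distance of 30 cM corresponds to a recombination frequency of 0.300.
The F1 is r+ w / r w+, so r w is a recombinant gamete class with expected frequency r/2 = 0.300/2 = 0.1500.
That is 0.1500 = 15.0% of the progeny.

15.0%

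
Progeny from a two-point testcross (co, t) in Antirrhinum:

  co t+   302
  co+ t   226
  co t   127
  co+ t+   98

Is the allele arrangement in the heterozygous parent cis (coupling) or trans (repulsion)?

trans

The two most frequent classes are co+ t (226) and co t+ (302); these are the parental (non-recombinant) types.
So the F1 carried co+ t on one chromosome and co t+ on the other — the recessive alleles are on opposite chromosomes (trans / repulsion).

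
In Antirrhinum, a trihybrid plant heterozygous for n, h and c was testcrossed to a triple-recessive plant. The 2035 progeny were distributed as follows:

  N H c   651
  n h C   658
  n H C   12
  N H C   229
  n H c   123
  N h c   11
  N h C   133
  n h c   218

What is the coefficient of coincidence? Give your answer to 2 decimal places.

The two most frequent reciprocal classes, N H c and n h C, are the parental types, so the F1 was N H c / n h C.
The two rarest classes, N h c and n H C, are the double crossovers. Comparing them with the parentals, only the h allele has switched, so h is the middle locus and the order is c – h – n.
c–h: (447 + 23)/2035 = 0.2310; h–n: (256 + 23)/2035 = 0.1371.
Expected DCO frequency = 0.2310 × 0.1371 ≈ 0.03167; observed = 23/2035 ≈ 0.01130.
Coefficient of coincidence = 0.01130/0.03167 ≈ 0.36.

0.36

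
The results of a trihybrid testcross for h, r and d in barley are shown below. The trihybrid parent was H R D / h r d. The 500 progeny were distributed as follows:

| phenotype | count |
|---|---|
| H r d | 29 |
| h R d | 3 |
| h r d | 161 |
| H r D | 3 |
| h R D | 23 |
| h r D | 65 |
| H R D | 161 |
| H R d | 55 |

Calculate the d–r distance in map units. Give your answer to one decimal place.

25.2 map units

The two rarest classes, H r D and h R d, are the double crossovers. Comparing them with the parentals, only the r allele has switched, so r is the middle locus and the order is h – r – d.
Crossovers in the r–d interval produce the single-crossover classes H R d and h r D (55 + 65 = 120) plus the double crossovers (6).
RF(r–d) = (120 + 6) / 500 = 126/500 = 0.2520 → 25.2 map units.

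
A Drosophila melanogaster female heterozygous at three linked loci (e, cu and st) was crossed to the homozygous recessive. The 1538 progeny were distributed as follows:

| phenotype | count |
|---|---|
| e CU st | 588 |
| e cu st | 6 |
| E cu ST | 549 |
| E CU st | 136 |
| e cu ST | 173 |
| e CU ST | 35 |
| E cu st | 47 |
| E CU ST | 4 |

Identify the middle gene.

cu

The two most frequent reciprocal classes, e CU st and E cu ST, are the parental types, so the F1 was e CU st / E cu ST.
The two rarest classes, e cu st and E CU ST, are the double crossovers. Comparing them with the parentals, only the cu allele has switched, so cu is the middle locus and the order is st – cu – e.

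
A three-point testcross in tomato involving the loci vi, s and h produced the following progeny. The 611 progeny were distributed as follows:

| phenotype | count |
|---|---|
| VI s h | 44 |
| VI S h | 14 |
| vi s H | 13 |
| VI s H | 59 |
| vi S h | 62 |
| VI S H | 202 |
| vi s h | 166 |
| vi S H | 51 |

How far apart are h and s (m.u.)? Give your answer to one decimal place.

The two most frequent reciprocal classes, VI S H and vi s h, are the parental types, so the F1 was VI S H / vi s h.
The two rarest classes, VI S h and vi s H, are the double crossovers. Comparing them with the parentals, only the h allele has switched, so h is the middle locus and the order is vi – h – s.
Crossovers in the h–s interval produce the single-crossover classes VI s H and vi S h (59 + 62 = 121) plus the double crossovers (27).
RF(h–s) = (121 + 27) / 611 = 148/611 = 0.2422 → 24.2 m.u.

24.2 m.u.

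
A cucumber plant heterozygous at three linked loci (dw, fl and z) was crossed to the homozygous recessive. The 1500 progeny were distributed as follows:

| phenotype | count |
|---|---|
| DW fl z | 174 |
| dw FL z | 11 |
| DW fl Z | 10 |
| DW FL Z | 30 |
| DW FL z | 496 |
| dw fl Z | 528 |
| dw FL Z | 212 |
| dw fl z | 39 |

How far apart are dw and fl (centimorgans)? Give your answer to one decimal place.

The two most frequent reciprocal classes, dw fl Z and DW FL z, are the parental types, so the F1 was dw fl Z / DW FL z.
The two rarest classes, DW fl Z and dw FL z, are the double crossovers. Comparing them with the parentals, only the dw allele has switched, so dw is the middle locus and the order is z – dw – fl.
Crossovers in the dw–fl interval produce the single-crossover classes dw FL Z and DW fl z (212 + 174 = 386) plus the double crossovers (21).
RF(dw–fl) = (386 + 21) / 1500 = 407/1500 = 0.2713 → 27.1 centimorgans.

27.1 centimorgans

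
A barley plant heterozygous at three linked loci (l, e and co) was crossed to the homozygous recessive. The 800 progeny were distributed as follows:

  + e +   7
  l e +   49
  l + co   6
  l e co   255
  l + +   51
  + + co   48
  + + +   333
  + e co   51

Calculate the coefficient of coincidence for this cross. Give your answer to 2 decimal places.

0.82

The two most frequent reciprocal classes, l e co and + + +, are the parental types, so the F1 was l e co / + + +.
The two rarest classes, l + co and + e +, are the double crossovers. Comparing them with the parentals, only the e allele has switched, so e is the middle locus and the order is co – e – l.
co–e: (97 + 13)/800 = 0.1375; e–l: (102 + 13)/800 = 0.1437.
Expected DCO frequency = 0.1375 × 0.1437 ≈ 0.01976; observed = 13/800 ≈ 0.01625.
Coefficient of coincidence = 0.01625/0.01976 ≈ 0.82.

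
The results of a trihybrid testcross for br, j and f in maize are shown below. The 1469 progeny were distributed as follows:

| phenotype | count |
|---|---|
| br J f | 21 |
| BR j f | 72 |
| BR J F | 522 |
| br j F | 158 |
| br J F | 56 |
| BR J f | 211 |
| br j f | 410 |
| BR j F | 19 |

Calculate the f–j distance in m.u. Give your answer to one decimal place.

The two most frequent reciprocal classes, br j f and BR J F, are the parental types, so the F1 was br j f / BR J F.
The two rarest classes, br J f and BR j F, are the double crossovers. Comparing them with the parentals, only the j allele has switched, so j is the middle locus and the order is br – j – f.
Crossovers in the j–f interval produce the single-crossover classes br j F and BR J f (158 + 211 = 369) plus the double crossovers (40).
RF(j–f) = (369 + 40) / 1469 = 409/1469 = 0.2784 → 27.8 m.u.

27.8 m.u.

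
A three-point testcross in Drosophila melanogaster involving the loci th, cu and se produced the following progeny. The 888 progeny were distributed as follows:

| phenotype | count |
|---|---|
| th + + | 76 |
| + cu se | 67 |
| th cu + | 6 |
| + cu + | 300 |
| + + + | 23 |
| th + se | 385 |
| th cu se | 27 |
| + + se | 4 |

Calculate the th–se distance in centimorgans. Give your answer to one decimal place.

The two most frequent reciprocal classes, + cu + and th + se, are the parental types, so the F1 was + cu + / th + se.
The two rarest classes, th cu + and + + se, are the double crossovers. Comparing them with the parentals, only the th allele has switched, so th is the middle locus and the order is se – th – cu.
Crossovers in the se–th interval produce the single-crossover classes + cu se and th + + (67 + 76 = 143) plus the double crossovers (10).
RF(se–th) = (143 + 10) / 888 = 153/888 = 0.1723 → 17.2 centimorgans.

17.2 centimorgans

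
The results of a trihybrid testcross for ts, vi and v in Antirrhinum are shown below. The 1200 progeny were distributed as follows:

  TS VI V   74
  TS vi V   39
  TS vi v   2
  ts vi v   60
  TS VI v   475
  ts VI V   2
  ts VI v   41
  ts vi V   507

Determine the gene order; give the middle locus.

The two most frequent reciprocal classes, TS VI v and ts vi V, are the parental types, so the F1 was TS VI v / ts vi V.
The two rarest classes, TS vi v and ts VI V, are the double crossovers. Comparing them with the parentals, only the vi allele has switched, so vi is the middle locus and the order is ts – vi – v.

vi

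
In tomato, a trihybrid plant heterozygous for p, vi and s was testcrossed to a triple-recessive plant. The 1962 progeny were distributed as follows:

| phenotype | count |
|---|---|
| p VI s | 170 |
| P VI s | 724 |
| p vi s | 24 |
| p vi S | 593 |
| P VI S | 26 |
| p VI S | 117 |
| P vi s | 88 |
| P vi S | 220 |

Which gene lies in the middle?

The two most frequent reciprocal classes, p vi S and P VI s, are the parental types, so the F1 was p vi S / P VI s.
The two rarest classes, p vi s and P VI S, are the double crossovers. Comparing them with the parentals, only the s allele has switched, so s is the middle locus and the order is p – s – vi.

s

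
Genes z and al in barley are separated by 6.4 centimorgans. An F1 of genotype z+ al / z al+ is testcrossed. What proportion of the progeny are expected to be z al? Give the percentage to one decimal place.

3.2%

A map distance of 6.4 centimorgans corresponds to a recombination frequency of 0.064.
The F1 is z+ al / z al+, so z al is a recombinant gamete class with expected frequency r/2 = 0.064/2 = 0.0320.
That is 0.0320 = 3.2% of the progeny.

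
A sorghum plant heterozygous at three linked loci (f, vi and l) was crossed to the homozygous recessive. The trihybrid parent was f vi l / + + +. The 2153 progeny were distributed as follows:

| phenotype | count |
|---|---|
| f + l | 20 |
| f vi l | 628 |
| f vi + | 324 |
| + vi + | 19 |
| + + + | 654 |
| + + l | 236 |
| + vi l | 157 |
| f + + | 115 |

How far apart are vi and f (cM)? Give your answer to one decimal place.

The two rarest classes, f + l and + vi +, are the double crossovers. Comparing them with the parentals, only the vi allele has switched, so vi is the middle locus and the order is f – vi – l.
Crossovers in the f–vi interval produce the single-crossover classes + vi l and f + + (157 + 115 = 272) plus the double crossovers (39).
RF(f–vi) = (272 + 39) / 2153 = 311/2153 = 0.1444 → 14.4 cM.

14.4 cM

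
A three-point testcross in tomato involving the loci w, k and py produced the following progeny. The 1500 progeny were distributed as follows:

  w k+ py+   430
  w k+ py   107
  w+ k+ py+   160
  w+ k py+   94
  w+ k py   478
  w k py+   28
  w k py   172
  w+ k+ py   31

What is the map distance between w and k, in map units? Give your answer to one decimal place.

26.1 map units

The two most frequent reciprocal classes, w+ k py and w k+ py+, are the parental types, so the F1 was w+ k py / w k+ py+.
The two rarest classes, w+ k+ py and w k py+, are the double crossovers. Comparing them with the parentals, only the k allele has switched, so k is the middle locus and the order is py – k – w.
Crossovers in the k–w interval produce the single-crossover classes w k py and w+ k+ py+ (172 + 160 = 332) plus the double crossovers (59).
RF(k–w) = (332 + 59) / 1500 = 391/1500 = 0.2607 → 26.1 map units.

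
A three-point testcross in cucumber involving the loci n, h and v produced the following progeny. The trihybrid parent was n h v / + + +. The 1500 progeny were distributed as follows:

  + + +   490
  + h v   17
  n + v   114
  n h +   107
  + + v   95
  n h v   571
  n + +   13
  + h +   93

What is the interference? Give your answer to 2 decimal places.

0.18

The two rarest classes, + h v and n + +, are the double crossovers. Comparing them with the parentals, only the n allele has switched, so n is the middle locus and the order is v – n – h.
v–n: (202 + 30)/1500 = 0.1547; n–h: (207 + 30)/1500 = 0.1580.
Expected DCO frequency = 0.1547 × 0.1580 ≈ 0.02444; observed = 30/1500 ≈ 0.02000.
Coefficient of coincidence = 0.02000/0.02444 ≈ 0.82; interference = 1 − 0.82 = 0.18.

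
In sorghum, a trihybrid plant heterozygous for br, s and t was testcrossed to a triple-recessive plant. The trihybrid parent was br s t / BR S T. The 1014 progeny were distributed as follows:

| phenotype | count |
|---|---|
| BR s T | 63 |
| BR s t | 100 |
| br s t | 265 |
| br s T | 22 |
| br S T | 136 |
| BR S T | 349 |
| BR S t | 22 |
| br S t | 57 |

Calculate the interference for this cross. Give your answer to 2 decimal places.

0.03

The two rarest classes, br s T and BR S t, are the double crossovers. Comparing them with the parentals, only the t allele has switched, so t is the middle locus and the order is s – t – br.
s–t: (120 + 44)/1014 = 0.1617; t–br: (236 + 44)/1014 = 0.2761.
Expected DCO frequency = 0.1617 × 0.2761 ≈ 0.04465; observed = 44/1014 ≈ 0.04339.
Coefficient of coincidence = 0.04339/0.04465 ≈ 0.97; interference = 1 − 0.97 = 0.03.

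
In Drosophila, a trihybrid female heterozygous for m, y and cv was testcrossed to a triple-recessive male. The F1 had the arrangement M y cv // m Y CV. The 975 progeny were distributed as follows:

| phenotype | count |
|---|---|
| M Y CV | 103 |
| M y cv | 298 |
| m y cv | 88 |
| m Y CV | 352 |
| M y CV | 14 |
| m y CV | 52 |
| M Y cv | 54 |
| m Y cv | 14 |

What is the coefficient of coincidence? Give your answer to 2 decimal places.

The two rarest classes, M y CV and m Y cv, are the double crossovers. Comparing them with the parentals, only the cv allele has switched, so cv is the middle locus and the order is y – cv – m.
y–cv: (106 + 28)/975 = 0.1374; cv–m: (191 + 28)/975 = 0.2246.
Expected DCO frequency = 0.1374 × 0.2246 ≈ 0.03086; observed = 28/975 ≈ 0.02872.
Coefficient of coincidence = 0.02872/0.03086 ≈ 0.93.

0.93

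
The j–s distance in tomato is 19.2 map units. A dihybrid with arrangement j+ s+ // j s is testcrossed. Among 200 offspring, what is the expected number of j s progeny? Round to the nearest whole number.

81

A map distance of 19.2 map units corresponds to a recombination frequency of 0.192.
The F1 is j+ s+ / j s, so j s is a parental gamete class with expected frequency (1 − r)/2 = 0.808/2 = 0.4040.
Expected number = 0.4040 × 200 = 80.80 ≈ 81.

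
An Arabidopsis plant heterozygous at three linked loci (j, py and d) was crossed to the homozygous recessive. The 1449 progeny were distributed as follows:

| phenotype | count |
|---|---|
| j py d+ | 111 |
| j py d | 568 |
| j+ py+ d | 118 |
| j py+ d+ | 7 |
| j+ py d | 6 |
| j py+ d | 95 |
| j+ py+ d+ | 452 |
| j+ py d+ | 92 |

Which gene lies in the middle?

The two most frequent reciprocal classes, j+ py+ d+ and j py d, are the parental types, so the F1 was j+ py+ d+ / j py d.
The two rarest classes, j py+ d+ and j+ py d, are the double crossovers. Comparing them with the parentals, only the j allele has switched, so j is the middle locus and the order is py – j – d.

j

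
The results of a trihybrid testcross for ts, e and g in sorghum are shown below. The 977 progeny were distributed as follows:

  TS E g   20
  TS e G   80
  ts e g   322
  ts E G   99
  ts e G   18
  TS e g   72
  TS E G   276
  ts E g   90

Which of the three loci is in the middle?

The two most frequent reciprocal classes, ts e g and TS E G, are the parental types, so the F1 was ts e g / TS E G.
The two rarest classes, ts e G and TS E g, are the double crossovers. Comparing them with the parentals, only the g allele has switched, so g is the middle locus and the order is ts – g – e.

g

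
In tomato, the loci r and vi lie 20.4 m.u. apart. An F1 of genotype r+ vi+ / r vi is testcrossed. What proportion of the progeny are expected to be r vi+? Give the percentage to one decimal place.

A map distance of 20.4 m.u. corresponds to a recombination frequency of 0.204.
The F1 is r+ vi+ / r vi, so r vi+ is a recombinant gamete class with expected frequency r/2 = 0.204/2 = 0.1020.
That is 0.1020 = 10.2% of the progeny.

10.2%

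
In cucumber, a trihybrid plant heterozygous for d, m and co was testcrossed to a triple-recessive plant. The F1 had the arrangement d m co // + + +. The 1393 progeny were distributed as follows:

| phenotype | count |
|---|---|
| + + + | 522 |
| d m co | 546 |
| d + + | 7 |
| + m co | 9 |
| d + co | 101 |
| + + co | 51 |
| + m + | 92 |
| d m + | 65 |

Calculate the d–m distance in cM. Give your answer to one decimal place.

The two rarest classes, + m co and d + +, are the double crossovers. Comparing them with the parentals, only the d allele has switched, so d is the middle locus and the order is co – d – m.
Crossovers in the d–m interval produce the single-crossover classes d + co and + m + (101 + 92 = 193) plus the double crossovers (16).
RF(d–m) = (193 + 16) / 1393 = 209/1393 = 0.1500 → 15.0 cM.

15.0 cM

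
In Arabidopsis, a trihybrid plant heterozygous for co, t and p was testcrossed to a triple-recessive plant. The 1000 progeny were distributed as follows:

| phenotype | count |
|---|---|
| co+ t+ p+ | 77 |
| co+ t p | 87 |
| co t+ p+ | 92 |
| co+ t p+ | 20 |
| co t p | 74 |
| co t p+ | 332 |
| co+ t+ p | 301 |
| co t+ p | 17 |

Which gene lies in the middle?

The two most frequent reciprocal classes, co t p+ and co+ t+ p, are the parental types, so the F1 was co t p+ / co+ t+ p.
The two rarest classes, co+ t p+ and co t+ p, are the double crossovers. Comparing them with the parentals, only the co allele has switched, so co is the middle locus and the order is t – co – p.

co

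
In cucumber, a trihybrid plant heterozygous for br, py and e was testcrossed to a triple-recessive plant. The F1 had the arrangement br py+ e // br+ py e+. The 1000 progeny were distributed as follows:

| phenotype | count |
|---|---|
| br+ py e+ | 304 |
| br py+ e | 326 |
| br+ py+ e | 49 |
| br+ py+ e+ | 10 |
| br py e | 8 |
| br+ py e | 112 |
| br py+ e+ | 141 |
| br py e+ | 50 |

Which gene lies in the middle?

The two rarest classes, br py e and br+ py+ e+, are the double crossovers. Comparing them with the parentals, only the py allele has switched, so py is the middle locus and the order is br – py – e.

py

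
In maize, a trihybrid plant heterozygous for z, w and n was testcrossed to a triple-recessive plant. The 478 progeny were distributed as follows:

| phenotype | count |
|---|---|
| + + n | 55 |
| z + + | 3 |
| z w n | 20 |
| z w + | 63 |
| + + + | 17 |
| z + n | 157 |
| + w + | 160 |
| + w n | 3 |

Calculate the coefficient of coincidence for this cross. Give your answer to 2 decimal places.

The two most frequent reciprocal classes, + w + and z + n, are the parental types, so the F1 was + w + / z + n.
The two rarest classes, + w n and z + +, are the double crossovers. Comparing them with the parentals, only the n allele has switched, so n is the middle locus and the order is w – n – z.
w–n: (37 + 6)/478 = 0.0900; n–z: (118 + 6)/478 = 0.2594.
Expected DCO frequency = 0.0900 × 0.2594 ≈ 0.02335; observed = 6/478 ≈ 0.01255.
Coefficient of coincidence = 0.01255/0.02335 ≈ 0.54.

0.54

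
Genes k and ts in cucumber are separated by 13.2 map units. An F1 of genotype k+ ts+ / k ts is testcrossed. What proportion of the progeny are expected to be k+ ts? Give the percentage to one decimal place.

6.6%

A map distance of 13.2 map units corresponds to a recombination frequency of 0.132.
The F1 is k+ ts+ / k ts, so k+ ts is a recombinant gamete class with expected frequency r/2 = 0.132/2 = 0.0660.
That is 0.0660 = 6.6% of the progeny.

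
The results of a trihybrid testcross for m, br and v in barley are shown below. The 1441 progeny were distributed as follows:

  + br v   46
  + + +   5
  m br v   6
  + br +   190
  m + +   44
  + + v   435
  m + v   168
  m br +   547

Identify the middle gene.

v

The two most frequent reciprocal classes, + + v and m br +, are the parental types, so the F1 was + + v / m br +.
The two rarest classes, + + + and m br v, are the double crossovers. Comparing them with the parentals, only the v allele has switched, so v is the middle locus and the order is m – v – br.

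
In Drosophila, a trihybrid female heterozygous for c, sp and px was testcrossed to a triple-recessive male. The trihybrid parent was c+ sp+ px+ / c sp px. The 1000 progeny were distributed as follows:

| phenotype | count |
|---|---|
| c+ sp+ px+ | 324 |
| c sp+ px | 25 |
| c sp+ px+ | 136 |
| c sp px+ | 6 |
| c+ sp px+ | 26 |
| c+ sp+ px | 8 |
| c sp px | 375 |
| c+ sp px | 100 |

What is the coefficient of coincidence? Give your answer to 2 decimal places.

The two rarest classes, c+ sp+ px and c sp px+, are the double crossovers. Comparing them with the parentals, only the px allele has switched, so px is the middle locus and the order is sp – px – c.
sp–px: (51 + 14)/1000 = 0.0650; px–c: (236 + 14)/1000 = 0.2500.
Expected DCO frequency = 0.0650 × 0.2500 ≈ 0.01625; observed = 14/1000 ≈ 0.01400.
Coefficient of coincidence = 0.01400/0.01625 ≈ 0.86.

0.86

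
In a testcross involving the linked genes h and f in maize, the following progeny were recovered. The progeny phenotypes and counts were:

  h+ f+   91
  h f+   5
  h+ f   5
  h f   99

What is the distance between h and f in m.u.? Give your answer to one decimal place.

The two most frequent classes, h+ f+ (91) and h f (99), are the parental types, so the F1 was h+ f+ / h f.
The recombinant classes are h+ f and h f+: 5 + 5 = 10.
Recombination frequency = 10/200 = 0.0500 ≈ 5.0%, i.e. 5.0 m.u.

5.0 m.u.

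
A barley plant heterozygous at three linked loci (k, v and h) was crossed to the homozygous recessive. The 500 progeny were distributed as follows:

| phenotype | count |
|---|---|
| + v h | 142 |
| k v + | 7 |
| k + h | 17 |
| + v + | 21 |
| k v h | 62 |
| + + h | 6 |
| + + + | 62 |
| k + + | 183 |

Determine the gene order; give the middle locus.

The two most frequent reciprocal classes, k + + and + v h, are the parental types, so the F1 was k + + / + v h.
The two rarest classes, k v + and + + h, are the double crossovers. Comparing them with the parentals, only the v allele has switched, so v is the middle locus and the order is h – v – k.

v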